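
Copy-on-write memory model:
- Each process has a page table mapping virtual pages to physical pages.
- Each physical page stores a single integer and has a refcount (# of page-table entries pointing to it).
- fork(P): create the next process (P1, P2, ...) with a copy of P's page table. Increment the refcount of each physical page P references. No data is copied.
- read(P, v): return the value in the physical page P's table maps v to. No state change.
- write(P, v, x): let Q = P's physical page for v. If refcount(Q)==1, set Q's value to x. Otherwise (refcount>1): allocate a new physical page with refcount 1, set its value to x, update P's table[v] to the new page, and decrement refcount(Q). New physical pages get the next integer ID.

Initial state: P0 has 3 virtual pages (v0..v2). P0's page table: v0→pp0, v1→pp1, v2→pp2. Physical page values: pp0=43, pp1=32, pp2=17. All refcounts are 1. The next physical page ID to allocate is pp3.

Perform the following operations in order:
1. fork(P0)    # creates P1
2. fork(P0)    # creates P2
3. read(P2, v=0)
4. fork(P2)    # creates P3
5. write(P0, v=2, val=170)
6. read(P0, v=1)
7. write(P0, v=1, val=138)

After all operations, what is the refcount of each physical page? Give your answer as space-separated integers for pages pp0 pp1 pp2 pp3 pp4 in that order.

Op 1: fork(P0) -> P1. 3 ppages; refcounts: pp0:2 pp1:2 pp2:2
Op 2: fork(P0) -> P2. 3 ppages; refcounts: pp0:3 pp1:3 pp2:3
Op 3: read(P2, v0) -> 43. No state change.
Op 4: fork(P2) -> P3. 3 ppages; refcounts: pp0:4 pp1:4 pp2:4
Op 5: write(P0, v2, 170). refcount(pp2)=4>1 -> COPY to pp3. 4 ppages; refcounts: pp0:4 pp1:4 pp2:3 pp3:1
Op 6: read(P0, v1) -> 32. No state change.
Op 7: write(P0, v1, 138). refcount(pp1)=4>1 -> COPY to pp4. 5 ppages; refcounts: pp0:4 pp1:3 pp2:3 pp3:1 pp4:1

Answer: 4 3 3 1 1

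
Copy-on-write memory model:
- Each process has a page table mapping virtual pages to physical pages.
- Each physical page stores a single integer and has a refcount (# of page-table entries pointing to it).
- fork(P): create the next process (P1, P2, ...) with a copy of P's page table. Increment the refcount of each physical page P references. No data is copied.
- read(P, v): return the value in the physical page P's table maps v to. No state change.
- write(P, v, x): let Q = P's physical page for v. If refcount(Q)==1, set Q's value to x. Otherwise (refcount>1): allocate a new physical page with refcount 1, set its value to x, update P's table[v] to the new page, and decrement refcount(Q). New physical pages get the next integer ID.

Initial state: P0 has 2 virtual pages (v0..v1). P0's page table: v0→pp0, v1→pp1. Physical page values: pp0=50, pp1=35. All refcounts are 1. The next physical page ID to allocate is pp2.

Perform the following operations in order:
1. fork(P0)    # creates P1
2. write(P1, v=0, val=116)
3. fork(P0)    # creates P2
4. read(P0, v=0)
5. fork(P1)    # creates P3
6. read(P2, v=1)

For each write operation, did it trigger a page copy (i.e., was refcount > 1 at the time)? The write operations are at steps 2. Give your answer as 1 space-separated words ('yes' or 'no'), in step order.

Op 1: fork(P0) -> P1. 2 ppages; refcounts: pp0:2 pp1:2
Op 2: write(P1, v0, 116). refcount(pp0)=2>1 -> COPY to pp2. 3 ppages; refcounts: pp0:1 pp1:2 pp2:1
Op 3: fork(P0) -> P2. 3 ppages; refcounts: pp0:2 pp1:3 pp2:1
Op 4: read(P0, v0) -> 50. No state change.
Op 5: fork(P1) -> P3. 3 ppages; refcounts: pp0:2 pp1:4 pp2:2
Op 6: read(P2, v1) -> 35. No state change.

yes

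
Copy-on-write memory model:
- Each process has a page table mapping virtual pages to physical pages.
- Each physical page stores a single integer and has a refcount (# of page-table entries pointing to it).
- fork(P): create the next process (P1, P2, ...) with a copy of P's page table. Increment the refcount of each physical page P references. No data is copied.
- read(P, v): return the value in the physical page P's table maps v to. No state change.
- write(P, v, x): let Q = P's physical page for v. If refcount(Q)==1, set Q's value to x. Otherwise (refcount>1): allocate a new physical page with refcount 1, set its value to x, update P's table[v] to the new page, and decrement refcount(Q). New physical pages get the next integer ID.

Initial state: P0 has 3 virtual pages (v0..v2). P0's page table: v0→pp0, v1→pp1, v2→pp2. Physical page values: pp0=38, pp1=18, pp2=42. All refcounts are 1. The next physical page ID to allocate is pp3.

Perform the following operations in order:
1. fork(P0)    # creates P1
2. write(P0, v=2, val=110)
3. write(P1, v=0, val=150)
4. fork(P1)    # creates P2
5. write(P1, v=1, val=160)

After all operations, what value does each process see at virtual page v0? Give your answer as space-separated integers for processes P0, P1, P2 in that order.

Answer: 38 150 150

Derivation:
Op 1: fork(P0) -> P1. 3 ppages; refcounts: pp0:2 pp1:2 pp2:2
Op 2: write(P0, v2, 110). refcount(pp2)=2>1 -> COPY to pp3. 4 ppages; refcounts: pp0:2 pp1:2 pp2:1 pp3:1
Op 3: write(P1, v0, 150). refcount(pp0)=2>1 -> COPY to pp4. 5 ppages; refcounts: pp0:1 pp1:2 pp2:1 pp3:1 pp4:1
Op 4: fork(P1) -> P2. 5 ppages; refcounts: pp0:1 pp1:3 pp2:2 pp3:1 pp4:2
Op 5: write(P1, v1, 160). refcount(pp1)=3>1 -> COPY to pp5. 6 ppages; refcounts: pp0:1 pp1:2 pp2:2 pp3:1 pp4:2 pp5:1
P0: v0 -> pp0 = 38
P1: v0 -> pp4 = 150
P2: v0 -> pp4 = 150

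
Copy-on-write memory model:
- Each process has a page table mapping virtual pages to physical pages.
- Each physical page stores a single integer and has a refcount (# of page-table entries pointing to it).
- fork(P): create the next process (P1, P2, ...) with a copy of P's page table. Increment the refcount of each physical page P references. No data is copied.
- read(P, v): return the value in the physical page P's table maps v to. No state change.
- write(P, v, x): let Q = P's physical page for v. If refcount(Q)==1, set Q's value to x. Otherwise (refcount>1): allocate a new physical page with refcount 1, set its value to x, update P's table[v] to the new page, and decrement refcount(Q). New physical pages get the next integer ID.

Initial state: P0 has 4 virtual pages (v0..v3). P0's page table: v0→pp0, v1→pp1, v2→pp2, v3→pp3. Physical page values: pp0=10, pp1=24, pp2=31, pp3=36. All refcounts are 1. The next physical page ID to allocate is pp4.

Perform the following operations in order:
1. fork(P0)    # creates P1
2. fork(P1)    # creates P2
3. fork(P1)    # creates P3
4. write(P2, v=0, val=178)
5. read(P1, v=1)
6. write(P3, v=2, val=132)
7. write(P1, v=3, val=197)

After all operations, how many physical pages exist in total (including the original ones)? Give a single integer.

Op 1: fork(P0) -> P1. 4 ppages; refcounts: pp0:2 pp1:2 pp2:2 pp3:2
Op 2: fork(P1) -> P2. 4 ppages; refcounts: pp0:3 pp1:3 pp2:3 pp3:3
Op 3: fork(P1) -> P3. 4 ppages; refcounts: pp0:4 pp1:4 pp2:4 pp3:4
Op 4: write(P2, v0, 178). refcount(pp0)=4>1 -> COPY to pp4. 5 ppages; refcounts: pp0:3 pp1:4 pp2:4 pp3:4 pp4:1
Op 5: read(P1, v1) -> 24. No state change.
Op 6: write(P3, v2, 132). refcount(pp2)=4>1 -> COPY to pp5. 6 ppages; refcounts: pp0:3 pp1:4 pp2:3 pp3:4 pp4:1 pp5:1
Op 7: write(P1, v3, 197). refcount(pp3)=4>1 -> COPY to pp6. 7 ppages; refcounts: pp0:3 pp1:4 pp2:3 pp3:3 pp4:1 pp5:1 pp6:1

Answer: 7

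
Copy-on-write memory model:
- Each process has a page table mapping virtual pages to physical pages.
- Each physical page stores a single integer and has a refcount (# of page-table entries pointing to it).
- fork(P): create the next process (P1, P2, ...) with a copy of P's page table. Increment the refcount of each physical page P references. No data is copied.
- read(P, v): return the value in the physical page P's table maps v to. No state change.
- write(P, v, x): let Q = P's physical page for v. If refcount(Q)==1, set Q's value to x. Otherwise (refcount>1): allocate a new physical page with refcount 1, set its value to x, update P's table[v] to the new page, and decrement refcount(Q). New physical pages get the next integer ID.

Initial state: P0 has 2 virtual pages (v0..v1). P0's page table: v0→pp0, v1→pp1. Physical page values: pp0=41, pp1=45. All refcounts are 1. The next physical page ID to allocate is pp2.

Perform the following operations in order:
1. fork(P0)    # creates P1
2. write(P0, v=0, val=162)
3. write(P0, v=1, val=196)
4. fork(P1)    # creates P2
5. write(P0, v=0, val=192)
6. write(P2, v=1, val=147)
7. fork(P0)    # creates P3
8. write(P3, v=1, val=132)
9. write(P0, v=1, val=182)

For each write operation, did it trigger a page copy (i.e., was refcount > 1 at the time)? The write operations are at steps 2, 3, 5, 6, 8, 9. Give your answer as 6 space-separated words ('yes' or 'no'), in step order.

Op 1: fork(P0) -> P1. 2 ppages; refcounts: pp0:2 pp1:2
Op 2: write(P0, v0, 162). refcount(pp0)=2>1 -> COPY to pp2. 3 ppages; refcounts: pp0:1 pp1:2 pp2:1
Op 3: write(P0, v1, 196). refcount(pp1)=2>1 -> COPY to pp3. 4 ppages; refcounts: pp0:1 pp1:1 pp2:1 pp3:1
Op 4: fork(P1) -> P2. 4 ppages; refcounts: pp0:2 pp1:2 pp2:1 pp3:1
Op 5: write(P0, v0, 192). refcount(pp2)=1 -> write in place. 4 ppages; refcounts: pp0:2 pp1:2 pp2:1 pp3:1
Op 6: write(P2, v1, 147). refcount(pp1)=2>1 -> COPY to pp4. 5 ppages; refcounts: pp0:2 pp1:1 pp2:1 pp3:1 pp4:1
Op 7: fork(P0) -> P3. 5 ppages; refcounts: pp0:2 pp1:1 pp2:2 pp3:2 pp4:1
Op 8: write(P3, v1, 132). refcount(pp3)=2>1 -> COPY to pp5. 6 ppages; refcounts: pp0:2 pp1:1 pp2:2 pp3:1 pp4:1 pp5:1
Op 9: write(P0, v1, 182). refcount(pp3)=1 -> write in place. 6 ppages; refcounts: pp0:2 pp1:1 pp2:2 pp3:1 pp4:1 pp5:1

yes yes no yes yes no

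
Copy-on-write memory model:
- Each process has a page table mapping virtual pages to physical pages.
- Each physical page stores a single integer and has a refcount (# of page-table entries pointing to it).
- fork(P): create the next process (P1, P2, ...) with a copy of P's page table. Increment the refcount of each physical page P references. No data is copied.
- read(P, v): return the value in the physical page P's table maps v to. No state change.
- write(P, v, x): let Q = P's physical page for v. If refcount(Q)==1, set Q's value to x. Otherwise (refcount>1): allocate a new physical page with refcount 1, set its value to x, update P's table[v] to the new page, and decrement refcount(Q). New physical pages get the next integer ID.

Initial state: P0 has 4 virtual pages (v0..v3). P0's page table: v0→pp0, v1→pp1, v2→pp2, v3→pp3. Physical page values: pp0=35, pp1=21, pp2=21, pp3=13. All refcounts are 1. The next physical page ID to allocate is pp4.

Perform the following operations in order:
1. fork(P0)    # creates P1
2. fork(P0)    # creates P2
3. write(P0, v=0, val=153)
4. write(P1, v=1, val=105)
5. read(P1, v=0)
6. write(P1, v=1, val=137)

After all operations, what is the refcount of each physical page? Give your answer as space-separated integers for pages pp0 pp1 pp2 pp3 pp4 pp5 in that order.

Op 1: fork(P0) -> P1. 4 ppages; refcounts: pp0:2 pp1:2 pp2:2 pp3:2
Op 2: fork(P0) -> P2. 4 ppages; refcounts: pp0:3 pp1:3 pp2:3 pp3:3
Op 3: write(P0, v0, 153). refcount(pp0)=3>1 -> COPY to pp4. 5 ppages; refcounts: pp0:2 pp1:3 pp2:3 pp3:3 pp4:1
Op 4: write(P1, v1, 105). refcount(pp1)=3>1 -> COPY to pp5. 6 ppages; refcounts: pp0:2 pp1:2 pp2:3 pp3:3 pp4:1 pp5:1
Op 5: read(P1, v0) -> 35. No state change.
Op 6: write(P1, v1, 137). refcount(pp5)=1 -> write in place. 6 ppages; refcounts: pp0:2 pp1:2 pp2:3 pp3:3 pp4:1 pp5:1

Answer: 2 2 3 3 1 1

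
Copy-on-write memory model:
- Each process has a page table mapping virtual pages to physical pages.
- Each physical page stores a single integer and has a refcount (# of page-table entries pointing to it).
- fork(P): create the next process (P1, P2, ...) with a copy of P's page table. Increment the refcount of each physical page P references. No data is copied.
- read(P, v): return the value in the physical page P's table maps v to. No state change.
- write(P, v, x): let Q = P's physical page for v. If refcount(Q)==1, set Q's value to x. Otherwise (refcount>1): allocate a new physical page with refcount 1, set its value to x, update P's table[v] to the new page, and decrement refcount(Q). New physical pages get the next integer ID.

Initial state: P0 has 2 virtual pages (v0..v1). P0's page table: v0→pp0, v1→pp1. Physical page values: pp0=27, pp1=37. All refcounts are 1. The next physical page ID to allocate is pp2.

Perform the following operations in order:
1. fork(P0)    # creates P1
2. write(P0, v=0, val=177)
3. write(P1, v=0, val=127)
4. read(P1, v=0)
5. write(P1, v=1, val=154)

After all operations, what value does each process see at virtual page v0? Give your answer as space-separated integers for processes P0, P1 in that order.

Answer: 177 127

Derivation:
Op 1: fork(P0) -> P1. 2 ppages; refcounts: pp0:2 pp1:2
Op 2: write(P0, v0, 177). refcount(pp0)=2>1 -> COPY to pp2. 3 ppages; refcounts: pp0:1 pp1:2 pp2:1
Op 3: write(P1, v0, 127). refcount(pp0)=1 -> write in place. 3 ppages; refcounts: pp0:1 pp1:2 pp2:1
Op 4: read(P1, v0) -> 127. No state change.
Op 5: write(P1, v1, 154). refcount(pp1)=2>1 -> COPY to pp3. 4 ppages; refcounts: pp0:1 pp1:1 pp2:1 pp3:1
P0: v0 -> pp2 = 177
P1: v0 -> pp0 = 127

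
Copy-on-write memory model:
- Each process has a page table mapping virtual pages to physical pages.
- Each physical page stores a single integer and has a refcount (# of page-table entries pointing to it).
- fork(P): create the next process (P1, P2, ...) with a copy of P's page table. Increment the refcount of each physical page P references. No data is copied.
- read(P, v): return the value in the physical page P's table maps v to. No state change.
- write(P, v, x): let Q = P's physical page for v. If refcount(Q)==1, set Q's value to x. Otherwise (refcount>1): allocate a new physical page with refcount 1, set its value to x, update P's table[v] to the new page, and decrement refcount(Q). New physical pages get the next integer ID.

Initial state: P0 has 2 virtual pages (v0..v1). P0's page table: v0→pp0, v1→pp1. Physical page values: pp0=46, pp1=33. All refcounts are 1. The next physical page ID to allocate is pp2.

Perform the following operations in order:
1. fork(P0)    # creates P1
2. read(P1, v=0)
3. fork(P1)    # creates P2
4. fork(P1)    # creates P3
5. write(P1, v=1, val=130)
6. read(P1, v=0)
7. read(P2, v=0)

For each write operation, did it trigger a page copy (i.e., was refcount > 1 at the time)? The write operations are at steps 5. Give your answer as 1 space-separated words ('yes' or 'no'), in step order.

Op 1: fork(P0) -> P1. 2 ppages; refcounts: pp0:2 pp1:2
Op 2: read(P1, v0) -> 46. No state change.
Op 3: fork(P1) -> P2. 2 ppages; refcounts: pp0:3 pp1:3
Op 4: fork(P1) -> P3. 2 ppages; refcounts: pp0:4 pp1:4
Op 5: write(P1, v1, 130). refcount(pp1)=4>1 -> COPY to pp2. 3 ppages; refcounts: pp0:4 pp1:3 pp2:1
Op 6: read(P1, v0) -> 46. No state change.
Op 7: read(P2, v0) -> 46. No state change.

yes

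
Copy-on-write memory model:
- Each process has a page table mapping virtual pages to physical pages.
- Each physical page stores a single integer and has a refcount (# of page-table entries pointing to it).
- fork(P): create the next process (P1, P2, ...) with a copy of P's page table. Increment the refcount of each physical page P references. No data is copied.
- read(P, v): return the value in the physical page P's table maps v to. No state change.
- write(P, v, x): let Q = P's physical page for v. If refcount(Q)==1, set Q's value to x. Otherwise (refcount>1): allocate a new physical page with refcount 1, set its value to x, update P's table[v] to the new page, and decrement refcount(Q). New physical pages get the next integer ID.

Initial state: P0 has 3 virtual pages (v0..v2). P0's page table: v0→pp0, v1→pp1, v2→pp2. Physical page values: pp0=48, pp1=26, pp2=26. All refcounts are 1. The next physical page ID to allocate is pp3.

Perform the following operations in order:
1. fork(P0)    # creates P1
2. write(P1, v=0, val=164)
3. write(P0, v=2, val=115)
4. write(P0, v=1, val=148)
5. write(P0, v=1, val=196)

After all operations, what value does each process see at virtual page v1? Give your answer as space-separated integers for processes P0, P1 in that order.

Op 1: fork(P0) -> P1. 3 ppages; refcounts: pp0:2 pp1:2 pp2:2
Op 2: write(P1, v0, 164). refcount(pp0)=2>1 -> COPY to pp3. 4 ppages; refcounts: pp0:1 pp1:2 pp2:2 pp3:1
Op 3: write(P0, v2, 115). refcount(pp2)=2>1 -> COPY to pp4. 5 ppages; refcounts: pp0:1 pp1:2 pp2:1 pp3:1 pp4:1
Op 4: write(P0, v1, 148). refcount(pp1)=2>1 -> COPY to pp5. 6 ppages; refcounts: pp0:1 pp1:1 pp2:1 pp3:1 pp4:1 pp5:1
Op 5: write(P0, v1, 196). refcount(pp5)=1 -> write in place. 6 ppages; refcounts: pp0:1 pp1:1 pp2:1 pp3:1 pp4:1 pp5:1
P0: v1 -> pp5 = 196
P1: v1 -> pp1 = 26

Answer: 196 26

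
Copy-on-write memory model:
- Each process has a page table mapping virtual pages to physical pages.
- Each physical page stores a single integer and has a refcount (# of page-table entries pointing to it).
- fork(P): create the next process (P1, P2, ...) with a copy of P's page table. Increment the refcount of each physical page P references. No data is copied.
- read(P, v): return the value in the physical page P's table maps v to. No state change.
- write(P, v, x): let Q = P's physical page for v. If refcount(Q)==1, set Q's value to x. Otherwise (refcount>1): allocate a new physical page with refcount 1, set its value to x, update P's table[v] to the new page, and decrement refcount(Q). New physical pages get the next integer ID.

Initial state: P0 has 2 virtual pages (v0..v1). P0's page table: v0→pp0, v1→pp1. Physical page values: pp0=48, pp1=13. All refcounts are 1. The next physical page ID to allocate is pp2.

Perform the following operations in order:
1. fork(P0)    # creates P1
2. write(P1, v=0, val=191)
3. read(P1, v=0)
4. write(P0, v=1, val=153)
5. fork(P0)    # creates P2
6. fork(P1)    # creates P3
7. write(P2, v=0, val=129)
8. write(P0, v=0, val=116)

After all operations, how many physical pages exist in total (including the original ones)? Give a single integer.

Op 1: fork(P0) -> P1. 2 ppages; refcounts: pp0:2 pp1:2
Op 2: write(P1, v0, 191). refcount(pp0)=2>1 -> COPY to pp2. 3 ppages; refcounts: pp0:1 pp1:2 pp2:1
Op 3: read(P1, v0) -> 191. No state change.
Op 4: write(P0, v1, 153). refcount(pp1)=2>1 -> COPY to pp3. 4 ppages; refcounts: pp0:1 pp1:1 pp2:1 pp3:1
Op 5: fork(P0) -> P2. 4 ppages; refcounts: pp0:2 pp1:1 pp2:1 pp3:2
Op 6: fork(P1) -> P3. 4 ppages; refcounts: pp0:2 pp1:2 pp2:2 pp3:2
Op 7: write(P2, v0, 129). refcount(pp0)=2>1 -> COPY to pp4. 5 ppages; refcounts: pp0:1 pp1:2 pp2:2 pp3:2 pp4:1
Op 8: write(P0, v0, 116). refcount(pp0)=1 -> write in place. 5 ppages; refcounts: pp0:1 pp1:2 pp2:2 pp3:2 pp4:1

Answer: 5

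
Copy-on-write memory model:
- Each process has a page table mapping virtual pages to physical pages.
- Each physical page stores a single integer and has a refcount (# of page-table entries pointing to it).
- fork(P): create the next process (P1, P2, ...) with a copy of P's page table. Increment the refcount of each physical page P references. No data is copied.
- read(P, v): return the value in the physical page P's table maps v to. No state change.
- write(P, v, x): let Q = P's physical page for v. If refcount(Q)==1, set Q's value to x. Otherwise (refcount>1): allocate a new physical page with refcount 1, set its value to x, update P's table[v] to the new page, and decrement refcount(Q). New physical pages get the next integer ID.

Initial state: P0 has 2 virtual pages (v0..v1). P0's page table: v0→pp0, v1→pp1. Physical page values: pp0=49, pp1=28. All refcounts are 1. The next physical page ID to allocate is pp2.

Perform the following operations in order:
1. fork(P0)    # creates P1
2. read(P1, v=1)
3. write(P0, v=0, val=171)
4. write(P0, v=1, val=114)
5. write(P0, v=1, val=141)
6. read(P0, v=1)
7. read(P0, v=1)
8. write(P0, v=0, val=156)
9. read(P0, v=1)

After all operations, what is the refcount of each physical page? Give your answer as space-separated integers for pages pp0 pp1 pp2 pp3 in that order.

Op 1: fork(P0) -> P1. 2 ppages; refcounts: pp0:2 pp1:2
Op 2: read(P1, v1) -> 28. No state change.
Op 3: write(P0, v0, 171). refcount(pp0)=2>1 -> COPY to pp2. 3 ppages; refcounts: pp0:1 pp1:2 pp2:1
Op 4: write(P0, v1, 114). refcount(pp1)=2>1 -> COPY to pp3. 4 ppages; refcounts: pp0:1 pp1:1 pp2:1 pp3:1
Op 5: write(P0, v1, 141). refcount(pp3)=1 -> write in place. 4 ppages; refcounts: pp0:1 pp1:1 pp2:1 pp3:1
Op 6: read(P0, v1) -> 141. No state change.
Op 7: read(P0, v1) -> 141. No state change.
Op 8: write(P0, v0, 156). refcount(pp2)=1 -> write in place. 4 ppages; refcounts: pp0:1 pp1:1 pp2:1 pp3:1
Op 9: read(P0, v1) -> 141. No state change.

Answer: 1 1 1 1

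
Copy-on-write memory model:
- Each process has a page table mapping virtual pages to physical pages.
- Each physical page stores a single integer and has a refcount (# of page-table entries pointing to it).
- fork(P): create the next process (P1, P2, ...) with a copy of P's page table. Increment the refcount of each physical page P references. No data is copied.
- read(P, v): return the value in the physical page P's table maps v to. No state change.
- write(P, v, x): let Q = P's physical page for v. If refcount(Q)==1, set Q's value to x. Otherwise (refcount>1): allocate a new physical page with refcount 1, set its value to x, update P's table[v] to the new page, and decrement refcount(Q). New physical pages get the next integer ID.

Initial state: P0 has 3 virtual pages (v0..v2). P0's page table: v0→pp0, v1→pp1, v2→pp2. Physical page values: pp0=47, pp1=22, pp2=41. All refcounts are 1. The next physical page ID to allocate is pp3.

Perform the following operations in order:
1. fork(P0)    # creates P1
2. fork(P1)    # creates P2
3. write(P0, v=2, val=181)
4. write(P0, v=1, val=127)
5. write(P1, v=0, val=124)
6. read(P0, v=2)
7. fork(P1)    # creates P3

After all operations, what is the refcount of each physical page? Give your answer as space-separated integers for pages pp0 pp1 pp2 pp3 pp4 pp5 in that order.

Op 1: fork(P0) -> P1. 3 ppages; refcounts: pp0:2 pp1:2 pp2:2
Op 2: fork(P1) -> P2. 3 ppages; refcounts: pp0:3 pp1:3 pp2:3
Op 3: write(P0, v2, 181). refcount(pp2)=3>1 -> COPY to pp3. 4 ppages; refcounts: pp0:3 pp1:3 pp2:2 pp3:1
Op 4: write(P0, v1, 127). refcount(pp1)=3>1 -> COPY to pp4. 5 ppages; refcounts: pp0:3 pp1:2 pp2:2 pp3:1 pp4:1
Op 5: write(P1, v0, 124). refcount(pp0)=3>1 -> COPY to pp5. 6 ppages; refcounts: pp0:2 pp1:2 pp2:2 pp3:1 pp4:1 pp5:1
Op 6: read(P0, v2) -> 181. No state change.
Op 7: fork(P1) -> P3. 6 ppages; refcounts: pp0:2 pp1:3 pp2:3 pp3:1 pp4:1 pp5:2

Answer: 2 3 3 1 1 2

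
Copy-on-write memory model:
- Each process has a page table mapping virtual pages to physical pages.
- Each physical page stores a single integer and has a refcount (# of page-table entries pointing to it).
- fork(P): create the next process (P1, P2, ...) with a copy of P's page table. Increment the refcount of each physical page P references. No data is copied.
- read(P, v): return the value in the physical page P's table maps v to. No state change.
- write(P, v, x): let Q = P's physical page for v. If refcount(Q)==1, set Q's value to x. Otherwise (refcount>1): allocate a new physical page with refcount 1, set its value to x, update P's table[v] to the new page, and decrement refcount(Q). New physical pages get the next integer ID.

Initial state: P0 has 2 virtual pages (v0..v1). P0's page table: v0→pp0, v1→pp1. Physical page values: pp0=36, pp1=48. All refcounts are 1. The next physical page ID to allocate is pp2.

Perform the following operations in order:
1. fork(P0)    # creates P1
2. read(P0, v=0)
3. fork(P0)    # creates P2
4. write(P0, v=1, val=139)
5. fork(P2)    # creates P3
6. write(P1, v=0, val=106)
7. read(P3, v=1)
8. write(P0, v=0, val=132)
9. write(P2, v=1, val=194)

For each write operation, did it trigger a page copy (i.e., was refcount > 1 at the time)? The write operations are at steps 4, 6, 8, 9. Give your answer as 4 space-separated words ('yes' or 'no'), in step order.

Op 1: fork(P0) -> P1. 2 ppages; refcounts: pp0:2 pp1:2
Op 2: read(P0, v0) -> 36. No state change.
Op 3: fork(P0) -> P2. 2 ppages; refcounts: pp0:3 pp1:3
Op 4: write(P0, v1, 139). refcount(pp1)=3>1 -> COPY to pp2. 3 ppages; refcounts: pp0:3 pp1:2 pp2:1
Op 5: fork(P2) -> P3. 3 ppages; refcounts: pp0:4 pp1:3 pp2:1
Op 6: write(P1, v0, 106). refcount(pp0)=4>1 -> COPY to pp3. 4 ppages; refcounts: pp0:3 pp1:3 pp2:1 pp3:1
Op 7: read(P3, v1) -> 48. No state change.
Op 8: write(P0, v0, 132). refcount(pp0)=3>1 -> COPY to pp4. 5 ppages; refcounts: pp0:2 pp1:3 pp2:1 pp3:1 pp4:1
Op 9: write(P2, v1, 194). refcount(pp1)=3>1 -> COPY to pp5. 6 ppages; refcounts: pp0:2 pp1:2 pp2:1 pp3:1 pp4:1 pp5:1

yes yes yes yes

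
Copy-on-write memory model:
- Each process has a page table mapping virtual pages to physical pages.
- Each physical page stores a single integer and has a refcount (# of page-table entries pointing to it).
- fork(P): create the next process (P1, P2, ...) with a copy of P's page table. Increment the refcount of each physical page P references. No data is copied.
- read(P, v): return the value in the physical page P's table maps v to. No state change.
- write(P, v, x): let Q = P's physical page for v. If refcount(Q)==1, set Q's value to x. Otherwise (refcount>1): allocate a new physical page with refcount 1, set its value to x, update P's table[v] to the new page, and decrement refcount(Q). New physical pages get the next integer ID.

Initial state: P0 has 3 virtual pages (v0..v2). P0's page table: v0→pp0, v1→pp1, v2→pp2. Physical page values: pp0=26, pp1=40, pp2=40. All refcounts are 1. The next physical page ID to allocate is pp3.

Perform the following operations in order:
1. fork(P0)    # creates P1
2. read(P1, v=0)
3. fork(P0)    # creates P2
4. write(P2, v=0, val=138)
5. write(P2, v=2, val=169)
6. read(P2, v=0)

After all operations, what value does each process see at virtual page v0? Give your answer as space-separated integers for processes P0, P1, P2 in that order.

Answer: 26 26 138

Derivation:
Op 1: fork(P0) -> P1. 3 ppages; refcounts: pp0:2 pp1:2 pp2:2
Op 2: read(P1, v0) -> 26. No state change.
Op 3: fork(P0) -> P2. 3 ppages; refcounts: pp0:3 pp1:3 pp2:3
Op 4: write(P2, v0, 138). refcount(pp0)=3>1 -> COPY to pp3. 4 ppages; refcounts: pp0:2 pp1:3 pp2:3 pp3:1
Op 5: write(P2, v2, 169). refcount(pp2)=3>1 -> COPY to pp4. 5 ppages; refcounts: pp0:2 pp1:3 pp2:2 pp3:1 pp4:1
Op 6: read(P2, v0) -> 138. No state change.
P0: v0 -> pp0 = 26
P1: v0 -> pp0 = 26
P2: v0 -> pp3 = 138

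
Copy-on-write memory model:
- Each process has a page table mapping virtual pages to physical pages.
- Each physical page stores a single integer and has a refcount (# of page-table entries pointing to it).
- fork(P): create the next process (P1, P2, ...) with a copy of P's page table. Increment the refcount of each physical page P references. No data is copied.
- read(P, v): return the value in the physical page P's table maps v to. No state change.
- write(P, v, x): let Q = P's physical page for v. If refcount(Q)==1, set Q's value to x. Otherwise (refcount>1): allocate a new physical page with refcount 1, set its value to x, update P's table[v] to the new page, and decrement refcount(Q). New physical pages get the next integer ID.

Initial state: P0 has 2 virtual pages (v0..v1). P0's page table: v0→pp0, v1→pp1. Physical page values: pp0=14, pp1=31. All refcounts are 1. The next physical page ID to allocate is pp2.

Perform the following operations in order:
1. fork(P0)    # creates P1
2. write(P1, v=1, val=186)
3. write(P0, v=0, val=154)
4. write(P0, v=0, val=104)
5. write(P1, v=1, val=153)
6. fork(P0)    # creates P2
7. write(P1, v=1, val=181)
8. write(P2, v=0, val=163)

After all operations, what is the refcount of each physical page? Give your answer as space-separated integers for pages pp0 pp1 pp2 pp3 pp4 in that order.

Answer: 1 2 1 1 1

Derivation:
Op 1: fork(P0) -> P1. 2 ppages; refcounts: pp0:2 pp1:2
Op 2: write(P1, v1, 186). refcount(pp1)=2>1 -> COPY to pp2. 3 ppages; refcounts: pp0:2 pp1:1 pp2:1
Op 3: write(P0, v0, 154). refcount(pp0)=2>1 -> COPY to pp3. 4 ppages; refcounts: pp0:1 pp1:1 pp2:1 pp3:1
Op 4: write(P0, v0, 104). refcount(pp3)=1 -> write in place. 4 ppages; refcounts: pp0:1 pp1:1 pp2:1 pp3:1
Op 5: write(P1, v1, 153). refcount(pp2)=1 -> write in place. 4 ppages; refcounts: pp0:1 pp1:1 pp2:1 pp3:1
Op 6: fork(P0) -> P2. 4 ppages; refcounts: pp0:1 pp1:2 pp2:1 pp3:2
Op 7: write(P1, v1, 181). refcount(pp2)=1 -> write in place. 4 ppages; refcounts: pp0:1 pp1:2 pp2:1 pp3:2
Op 8: write(P2, v0, 163). refcount(pp3)=2>1 -> COPY to pp4. 5 ppages; refcounts: pp0:1 pp1:2 pp2:1 pp3:1 pp4:1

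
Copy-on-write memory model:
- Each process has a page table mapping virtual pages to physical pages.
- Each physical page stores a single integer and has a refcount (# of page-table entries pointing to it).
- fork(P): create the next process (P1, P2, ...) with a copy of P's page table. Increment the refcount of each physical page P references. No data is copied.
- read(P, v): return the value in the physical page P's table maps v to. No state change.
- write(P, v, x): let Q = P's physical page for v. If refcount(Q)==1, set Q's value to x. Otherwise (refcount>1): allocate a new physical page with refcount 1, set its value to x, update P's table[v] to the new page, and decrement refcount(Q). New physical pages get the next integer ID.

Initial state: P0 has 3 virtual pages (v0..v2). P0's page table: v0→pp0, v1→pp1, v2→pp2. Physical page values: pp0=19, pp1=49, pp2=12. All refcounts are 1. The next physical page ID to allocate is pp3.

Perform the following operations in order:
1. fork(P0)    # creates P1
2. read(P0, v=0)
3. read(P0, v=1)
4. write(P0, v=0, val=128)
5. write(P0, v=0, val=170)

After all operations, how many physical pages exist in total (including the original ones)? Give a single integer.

Op 1: fork(P0) -> P1. 3 ppages; refcounts: pp0:2 pp1:2 pp2:2
Op 2: read(P0, v0) -> 19. No state change.
Op 3: read(P0, v1) -> 49. No state change.
Op 4: write(P0, v0, 128). refcount(pp0)=2>1 -> COPY to pp3. 4 ppages; refcounts: pp0:1 pp1:2 pp2:2 pp3:1
Op 5: write(P0, v0, 170). refcount(pp3)=1 -> write in place. 4 ppages; refcounts: pp0:1 pp1:2 pp2:2 pp3:1

Answer: 4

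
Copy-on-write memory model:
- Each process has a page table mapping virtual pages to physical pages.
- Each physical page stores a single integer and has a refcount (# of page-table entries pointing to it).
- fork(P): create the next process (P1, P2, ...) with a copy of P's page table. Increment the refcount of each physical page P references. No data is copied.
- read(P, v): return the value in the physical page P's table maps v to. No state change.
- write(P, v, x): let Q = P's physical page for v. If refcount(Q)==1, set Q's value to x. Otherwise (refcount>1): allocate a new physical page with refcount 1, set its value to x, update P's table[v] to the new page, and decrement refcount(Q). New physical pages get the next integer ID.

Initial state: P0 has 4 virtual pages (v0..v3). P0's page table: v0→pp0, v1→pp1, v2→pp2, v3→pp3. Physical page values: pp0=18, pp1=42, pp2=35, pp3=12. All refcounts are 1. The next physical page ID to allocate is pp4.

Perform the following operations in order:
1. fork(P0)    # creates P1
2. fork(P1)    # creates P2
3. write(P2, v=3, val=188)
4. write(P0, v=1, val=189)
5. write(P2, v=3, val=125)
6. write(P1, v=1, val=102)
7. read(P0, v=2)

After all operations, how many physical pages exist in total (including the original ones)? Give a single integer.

Op 1: fork(P0) -> P1. 4 ppages; refcounts: pp0:2 pp1:2 pp2:2 pp3:2
Op 2: fork(P1) -> P2. 4 ppages; refcounts: pp0:3 pp1:3 pp2:3 pp3:3
Op 3: write(P2, v3, 188). refcount(pp3)=3>1 -> COPY to pp4. 5 ppages; refcounts: pp0:3 pp1:3 pp2:3 pp3:2 pp4:1
Op 4: write(P0, v1, 189). refcount(pp1)=3>1 -> COPY to pp5. 6 ppages; refcounts: pp0:3 pp1:2 pp2:3 pp3:2 pp4:1 pp5:1
Op 5: write(P2, v3, 125). refcount(pp4)=1 -> write in place. 6 ppages; refcounts: pp0:3 pp1:2 pp2:3 pp3:2 pp4:1 pp5:1
Op 6: write(P1, v1, 102). refcount(pp1)=2>1 -> COPY to pp6. 7 ppages; refcounts: pp0:3 pp1:1 pp2:3 pp3:2 pp4:1 pp5:1 pp6:1
Op 7: read(P0, v2) -> 35. No state change.

Answer: 7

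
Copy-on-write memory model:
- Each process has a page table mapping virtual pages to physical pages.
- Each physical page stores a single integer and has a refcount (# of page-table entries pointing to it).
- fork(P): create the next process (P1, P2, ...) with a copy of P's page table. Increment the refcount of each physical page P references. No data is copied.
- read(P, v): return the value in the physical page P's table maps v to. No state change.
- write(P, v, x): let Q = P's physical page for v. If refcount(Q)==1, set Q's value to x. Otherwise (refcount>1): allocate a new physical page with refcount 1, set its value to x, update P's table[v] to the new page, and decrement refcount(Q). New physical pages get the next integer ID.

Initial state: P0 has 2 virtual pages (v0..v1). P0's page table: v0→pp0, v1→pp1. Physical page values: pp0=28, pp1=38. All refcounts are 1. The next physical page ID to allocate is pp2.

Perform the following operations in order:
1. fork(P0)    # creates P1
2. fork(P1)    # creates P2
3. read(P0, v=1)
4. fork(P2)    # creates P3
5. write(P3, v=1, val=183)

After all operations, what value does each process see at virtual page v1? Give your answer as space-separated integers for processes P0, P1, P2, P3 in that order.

Answer: 38 38 38 183

Derivation:
Op 1: fork(P0) -> P1. 2 ppages; refcounts: pp0:2 pp1:2
Op 2: fork(P1) -> P2. 2 ppages; refcounts: pp0:3 pp1:3
Op 3: read(P0, v1) -> 38. No state change.
Op 4: fork(P2) -> P3. 2 ppages; refcounts: pp0:4 pp1:4
Op 5: write(P3, v1, 183). refcount(pp1)=4>1 -> COPY to pp2. 3 ppages; refcounts: pp0:4 pp1:3 pp2:1
P0: v1 -> pp1 = 38
P1: v1 -> pp1 = 38
P2: v1 -> pp1 = 38
P3: v1 -> pp2 = 183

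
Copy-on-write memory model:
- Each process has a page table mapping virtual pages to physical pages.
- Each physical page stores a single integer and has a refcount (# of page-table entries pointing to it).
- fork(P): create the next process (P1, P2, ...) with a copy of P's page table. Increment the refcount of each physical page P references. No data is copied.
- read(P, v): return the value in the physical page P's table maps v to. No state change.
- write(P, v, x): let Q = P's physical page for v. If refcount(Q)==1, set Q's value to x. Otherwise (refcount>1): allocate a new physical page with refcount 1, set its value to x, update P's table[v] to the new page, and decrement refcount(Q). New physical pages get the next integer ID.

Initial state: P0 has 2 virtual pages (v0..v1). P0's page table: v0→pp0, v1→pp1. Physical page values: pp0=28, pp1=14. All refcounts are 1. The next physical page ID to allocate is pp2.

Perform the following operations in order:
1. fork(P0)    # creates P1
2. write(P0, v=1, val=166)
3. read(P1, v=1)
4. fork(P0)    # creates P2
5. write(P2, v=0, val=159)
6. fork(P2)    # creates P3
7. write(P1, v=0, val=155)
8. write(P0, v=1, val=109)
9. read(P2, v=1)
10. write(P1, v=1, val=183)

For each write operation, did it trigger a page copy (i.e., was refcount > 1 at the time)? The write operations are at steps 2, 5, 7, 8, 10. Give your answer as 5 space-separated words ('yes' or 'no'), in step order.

Op 1: fork(P0) -> P1. 2 ppages; refcounts: pp0:2 pp1:2
Op 2: write(P0, v1, 166). refcount(pp1)=2>1 -> COPY to pp2. 3 ppages; refcounts: pp0:2 pp1:1 pp2:1
Op 3: read(P1, v1) -> 14. No state change.
Op 4: fork(P0) -> P2. 3 ppages; refcounts: pp0:3 pp1:1 pp2:2
Op 5: write(P2, v0, 159). refcount(pp0)=3>1 -> COPY to pp3. 4 ppages; refcounts: pp0:2 pp1:1 pp2:2 pp3:1
Op 6: fork(P2) -> P3. 4 ppages; refcounts: pp0:2 pp1:1 pp2:3 pp3:2
Op 7: write(P1, v0, 155). refcount(pp0)=2>1 -> COPY to pp4. 5 ppages; refcounts: pp0:1 pp1:1 pp2:3 pp3:2 pp4:1
Op 8: write(P0, v1, 109). refcount(pp2)=3>1 -> COPY to pp5. 6 ppages; refcounts: pp0:1 pp1:1 pp2:2 pp3:2 pp4:1 pp5:1
Op 9: read(P2, v1) -> 166. No state change.
Op 10: write(P1, v1, 183). refcount(pp1)=1 -> write in place. 6 ppages; refcounts: pp0:1 pp1:1 pp2:2 pp3:2 pp4:1 pp5:1

yes yes yes yes no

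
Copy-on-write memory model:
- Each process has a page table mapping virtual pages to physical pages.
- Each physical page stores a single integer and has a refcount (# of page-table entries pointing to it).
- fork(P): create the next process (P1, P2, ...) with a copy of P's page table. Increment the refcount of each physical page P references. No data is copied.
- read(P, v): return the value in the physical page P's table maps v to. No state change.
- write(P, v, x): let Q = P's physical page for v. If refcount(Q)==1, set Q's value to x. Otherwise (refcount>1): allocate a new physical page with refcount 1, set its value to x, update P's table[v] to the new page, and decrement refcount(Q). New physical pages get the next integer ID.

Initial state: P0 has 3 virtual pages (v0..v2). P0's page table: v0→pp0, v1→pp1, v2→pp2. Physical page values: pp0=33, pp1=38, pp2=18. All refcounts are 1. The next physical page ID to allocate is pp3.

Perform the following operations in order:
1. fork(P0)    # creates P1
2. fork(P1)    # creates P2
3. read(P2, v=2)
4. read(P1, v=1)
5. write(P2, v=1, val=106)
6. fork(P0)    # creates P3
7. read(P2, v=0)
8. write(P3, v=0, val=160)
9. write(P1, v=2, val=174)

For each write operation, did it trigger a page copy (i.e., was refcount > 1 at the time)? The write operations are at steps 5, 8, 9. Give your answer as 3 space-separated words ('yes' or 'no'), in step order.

Op 1: fork(P0) -> P1. 3 ppages; refcounts: pp0:2 pp1:2 pp2:2
Op 2: fork(P1) -> P2. 3 ppages; refcounts: pp0:3 pp1:3 pp2:3
Op 3: read(P2, v2) -> 18. No state change.
Op 4: read(P1, v1) -> 38. No state change.
Op 5: write(P2, v1, 106). refcount(pp1)=3>1 -> COPY to pp3. 4 ppages; refcounts: pp0:3 pp1:2 pp2:3 pp3:1
Op 6: fork(P0) -> P3. 4 ppages; refcounts: pp0:4 pp1:3 pp2:4 pp3:1
Op 7: read(P2, v0) -> 33. No state change.
Op 8: write(P3, v0, 160). refcount(pp0)=4>1 -> COPY to pp4. 5 ppages; refcounts: pp0:3 pp1:3 pp2:4 pp3:1 pp4:1
Op 9: write(P1, v2, 174). refcount(pp2)=4>1 -> COPY to pp5. 6 ppages; refcounts: pp0:3 pp1:3 pp2:3 pp3:1 pp4:1 pp5:1

yes yes yes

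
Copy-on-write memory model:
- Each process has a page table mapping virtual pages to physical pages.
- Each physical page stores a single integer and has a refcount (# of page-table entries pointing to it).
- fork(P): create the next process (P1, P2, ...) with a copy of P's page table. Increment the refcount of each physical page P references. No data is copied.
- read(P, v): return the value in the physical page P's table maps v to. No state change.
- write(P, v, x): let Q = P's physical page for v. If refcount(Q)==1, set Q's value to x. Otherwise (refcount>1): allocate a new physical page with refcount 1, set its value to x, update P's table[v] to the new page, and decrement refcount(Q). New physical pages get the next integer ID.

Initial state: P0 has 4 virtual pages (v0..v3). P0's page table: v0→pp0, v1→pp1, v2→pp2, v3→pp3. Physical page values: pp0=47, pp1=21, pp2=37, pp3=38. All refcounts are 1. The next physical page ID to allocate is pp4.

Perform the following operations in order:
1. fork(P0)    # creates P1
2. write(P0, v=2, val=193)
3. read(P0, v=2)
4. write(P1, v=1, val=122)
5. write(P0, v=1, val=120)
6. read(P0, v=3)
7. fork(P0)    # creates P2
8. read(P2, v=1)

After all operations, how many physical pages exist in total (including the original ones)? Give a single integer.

Answer: 6

Derivation:
Op 1: fork(P0) -> P1. 4 ppages; refcounts: pp0:2 pp1:2 pp2:2 pp3:2
Op 2: write(P0, v2, 193). refcount(pp2)=2>1 -> COPY to pp4. 5 ppages; refcounts: pp0:2 pp1:2 pp2:1 pp3:2 pp4:1
Op 3: read(P0, v2) -> 193. No state change.
Op 4: write(P1, v1, 122). refcount(pp1)=2>1 -> COPY to pp5. 6 ppages; refcounts: pp0:2 pp1:1 pp2:1 pp3:2 pp4:1 pp5:1
Op 5: write(P0, v1, 120). refcount(pp1)=1 -> write in place. 6 ppages; refcounts: pp0:2 pp1:1 pp2:1 pp3:2 pp4:1 pp5:1
Op 6: read(P0, v3) -> 38. No state change.
Op 7: fork(P0) -> P2. 6 ppages; refcounts: pp0:3 pp1:2 pp2:1 pp3:3 pp4:2 pp5:1
Op 8: read(P2, v1) -> 120. No state change.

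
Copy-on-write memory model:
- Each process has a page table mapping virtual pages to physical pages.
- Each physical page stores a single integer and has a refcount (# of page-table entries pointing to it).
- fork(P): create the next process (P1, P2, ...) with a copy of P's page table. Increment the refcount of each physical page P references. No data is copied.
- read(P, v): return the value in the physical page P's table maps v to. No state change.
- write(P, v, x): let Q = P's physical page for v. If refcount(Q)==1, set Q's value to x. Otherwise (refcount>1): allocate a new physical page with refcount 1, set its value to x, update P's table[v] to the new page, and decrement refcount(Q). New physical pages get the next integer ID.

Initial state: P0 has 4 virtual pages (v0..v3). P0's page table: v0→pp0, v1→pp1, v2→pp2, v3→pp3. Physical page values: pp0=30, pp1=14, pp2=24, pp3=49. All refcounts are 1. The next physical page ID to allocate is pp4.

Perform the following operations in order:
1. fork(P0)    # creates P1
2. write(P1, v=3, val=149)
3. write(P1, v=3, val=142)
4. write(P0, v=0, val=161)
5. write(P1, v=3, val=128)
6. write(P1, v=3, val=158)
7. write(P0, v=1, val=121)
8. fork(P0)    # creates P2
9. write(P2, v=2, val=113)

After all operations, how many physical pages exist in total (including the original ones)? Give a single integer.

Answer: 8

Derivation:
Op 1: fork(P0) -> P1. 4 ppages; refcounts: pp0:2 pp1:2 pp2:2 pp3:2
Op 2: write(P1, v3, 149). refcount(pp3)=2>1 -> COPY to pp4. 5 ppages; refcounts: pp0:2 pp1:2 pp2:2 pp3:1 pp4:1
Op 3: write(P1, v3, 142). refcount(pp4)=1 -> write in place. 5 ppages; refcounts: pp0:2 pp1:2 pp2:2 pp3:1 pp4:1
Op 4: write(P0, v0, 161). refcount(pp0)=2>1 -> COPY to pp5. 6 ppages; refcounts: pp0:1 pp1:2 pp2:2 pp3:1 pp4:1 pp5:1
Op 5: write(P1, v3, 128). refcount(pp4)=1 -> write in place. 6 ppages; refcounts: pp0:1 pp1:2 pp2:2 pp3:1 pp4:1 pp5:1
Op 6: write(P1, v3, 158). refcount(pp4)=1 -> write in place. 6 ppages; refcounts: pp0:1 pp1:2 pp2:2 pp3:1 pp4:1 pp5:1
Op 7: write(P0, v1, 121). refcount(pp1)=2>1 -> COPY to pp6. 7 ppages; refcounts: pp0:1 pp1:1 pp2:2 pp3:1 pp4:1 pp5:1 pp6:1
Op 8: fork(P0) -> P2. 7 ppages; refcounts: pp0:1 pp1:1 pp2:3 pp3:2 pp4:1 pp5:2 pp6:2
Op 9: write(P2, v2, 113). refcount(pp2)=3>1 -> COPY to pp7. 8 ppages; refcounts: pp0:1 pp1:1 pp2:2 pp3:2 pp4:1 pp5:2 pp6:2 pp7:1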